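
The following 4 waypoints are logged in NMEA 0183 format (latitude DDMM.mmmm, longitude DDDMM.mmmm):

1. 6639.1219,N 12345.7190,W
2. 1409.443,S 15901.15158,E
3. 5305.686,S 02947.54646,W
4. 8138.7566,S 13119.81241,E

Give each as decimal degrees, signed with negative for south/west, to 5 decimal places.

Point 1:
  Latitude: split at 2 digits → 66° and 39.1219′; 66 + 39.1219/60 = 66.652032
  N → positive
  Lon: split at 3 digits → 123° and 45.719′; 123 + 45.719/60 = 123.761983
  W → negative
Point 2:
  φ: degrees = first 2 digits = 14, minutes = 9.443; 14 + 9.443/60 = 14.157383
  hemisphere S, so the sign is −
  λ: split at 3 digits → 159° and 1.15158′; 159 + 1.15158/60 = 159.019193
  E ⇒ keep positive
Point 3:
  Latitude: degrees = first 2 digits = 53, minutes = 5.686; 53 + 5.686/60 = 53.094767
  hemisphere S, so the sign is −
  Longitude: split at 3 digits → 029° and 47.54646′; 29 + 47.54646/60 = 29.792441
  W ⇒ negate
Point 4:
  Latitude: split at 2 digits → 81° and 38.7566′; 81 + 38.7566/60 = 81.645943
  S → negative
  Lon: split at 3 digits → 131° and 19.81241′; 131 + 19.81241/60 = 131.330207
  E ⇒ keep positive

1. 66.65203, -123.76198
2. -14.15738, 159.01919
3. -53.09477, -29.79244
4. -81.64594, 131.33021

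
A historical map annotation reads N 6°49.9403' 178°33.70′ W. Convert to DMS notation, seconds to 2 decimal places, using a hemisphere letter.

Lat: 49.94030′ → 49′ and 0.94030 × 60 = 56.4180″
Longitude: fractional minutes 0.70000 × 60 = 42.0000″

6°49′56.42″ N, 178°33′42.00″ W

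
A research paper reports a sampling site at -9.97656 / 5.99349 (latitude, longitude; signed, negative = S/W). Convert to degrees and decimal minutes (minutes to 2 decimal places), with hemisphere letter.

Latitude is negative → S; |value| = 9.976560
φ: 9° + 0.976560 × 60 = 9° 58.5936′
Lon: fractional part 0.993490 → 59.6094 minutes

9° 58.59′ S, 5° 59.61′ E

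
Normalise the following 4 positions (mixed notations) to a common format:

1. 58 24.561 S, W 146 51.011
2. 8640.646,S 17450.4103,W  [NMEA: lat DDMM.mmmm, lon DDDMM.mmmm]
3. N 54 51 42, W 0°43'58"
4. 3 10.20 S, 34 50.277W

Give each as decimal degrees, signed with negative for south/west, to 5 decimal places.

Point 1:
  Latitude: 58 + 24.561/60 = 58.409350
  hemisphere S, so the sign is −
  Lon: 51.011′ = 0.850183°; total 146.850183
  W → negative
Point 2:
  φ: degrees = first 2 digits = 86, minutes = 40.646; 86 + 40.646/60 = 86.677433
  hemisphere S, so the sign is −
  Lon: degrees = first 3 digits = 174, minutes = 50.4103; 174 + 50.4103/60 = 174.840172
  W ⇒ negate
Point 3:
  φ: 54 + 51/60 + 42/3600 = 54.861667
  N → positive
  Longitude: 43′ + 58″ = 43.96667′; 0 + 43.96667/60 = 0.732778
  hemisphere W, so the sign is −
Point 4:
  Lat: 10.2′ = 0.170000°; total 3.170000
  S ⇒ negate
  Lon: 50.277′ = 0.837950°; total 34.837950
  W → negative

1. -58.40935, -146.85018
2. -86.67743, -174.84017
3. 54.86167, -0.73278
4. -3.17000, -34.83795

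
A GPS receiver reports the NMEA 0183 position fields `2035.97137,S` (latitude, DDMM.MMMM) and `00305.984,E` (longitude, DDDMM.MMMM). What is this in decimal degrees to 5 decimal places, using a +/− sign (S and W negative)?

-20.59952, 3.09973

φ: split at 2 digits → 20° and 35.97137′; 20 + 35.97137/60 = 20.599523
S → negative
λ: split at 3 digits → 003° and 5.984′; 3 + 5.984/60 = 3.099733
E ⇒ keep positive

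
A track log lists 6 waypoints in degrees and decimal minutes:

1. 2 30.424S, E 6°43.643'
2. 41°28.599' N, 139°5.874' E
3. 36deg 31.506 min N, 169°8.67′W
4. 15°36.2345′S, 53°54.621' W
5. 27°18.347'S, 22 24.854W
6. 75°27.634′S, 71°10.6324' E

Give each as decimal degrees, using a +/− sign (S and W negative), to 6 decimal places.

Point 1:
  Latitude: 2 + 30.424/60 = 2.5070667
  S → negative
  Longitude: 6 + 43.643/60 = 6.7273833
  E → positive
Point 2:
  Latitude: 28.599′ = 0.476650°; total 41.4766500
  N → positive
  Lon: 5.874′ = 0.097900°; total 139.0979000
  E ⇒ keep positive
Point 3:
  Latitude: 31.506′ = 0.525100°; total 36.5251000
  N ⇒ keep positive
  Longitude: 169 + 8.67/60 = 169.1445000
  W → negative
Point 4:
  φ: 36.2345′ = 0.603908°; total 15.6039083
  S → negative
  λ: 53 + 54.621/60 = 53.9103500
  W ⇒ negate
Point 5:
  Lat: 27 + 18.347/60 = 27.3057833
  S ⇒ negate
  Lon: 24.854′ = 0.414233°; total 22.4142333
  W → negative
Point 6:
  Lat: 75 + 27.634/60 = 75.4605667
  hemisphere S, so the sign is −
  Lon: 71 + 10.6324/60 = 71.1772067
  E → positive

1. -2.507067, 6.727383
2. 41.476650, 139.097900
3. 36.525100, -169.144500
4. -15.603908, -53.910350
5. -27.305783, -22.414233
6. -75.460567, 71.177207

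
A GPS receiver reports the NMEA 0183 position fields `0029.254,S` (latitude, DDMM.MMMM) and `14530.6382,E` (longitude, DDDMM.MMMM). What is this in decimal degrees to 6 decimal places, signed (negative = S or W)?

-0.487567, 145.510637

φ: split at 2 digits → 00° and 29.254′; 0 + 29.254/60 = 0.4875667
hemisphere S, so the sign is −
Lon: degrees = first 3 digits = 145, minutes = 30.6382; 145 + 30.6382/60 = 145.5106367
E ⇒ keep positive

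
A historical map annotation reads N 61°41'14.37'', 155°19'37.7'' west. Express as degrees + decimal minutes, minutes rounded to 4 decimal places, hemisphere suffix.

61° 41.2395′ N, 155° 19.6283′ W

Lat: seconds/60 = 0.23950; minutes = 41 + 0.23950 = 41.239500
Lon: 19 + 37.7/60 = 19.628333′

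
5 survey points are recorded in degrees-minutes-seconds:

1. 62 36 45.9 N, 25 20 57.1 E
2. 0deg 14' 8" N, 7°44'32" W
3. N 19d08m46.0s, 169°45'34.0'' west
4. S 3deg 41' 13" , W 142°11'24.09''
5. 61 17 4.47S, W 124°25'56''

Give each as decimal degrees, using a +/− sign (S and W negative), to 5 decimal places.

Point 1:
  φ: 62 + 36/60 + 45.9/3600 = 62.612750
  N ⇒ keep positive
  Lon: 25 + 20/60 + 57.1/3600 = 25.349194
  E → positive
Point 2:
  Latitude: 14′ + 8″ = 14.13333′; 0 + 14.13333/60 = 0.235556
  N → positive
  Longitude: 7 + 44/60 + 32/3600 = 7.742222
  W ⇒ negate
Point 3:
  Lat: 19 + 8/60 + 46/3600 = 19.146111
  N ⇒ keep positive
  Longitude: 169 + 45/60 + 34/3600 = 169.759444
  hemisphere W, so the sign is −
Point 4:
  Lat: 41′ + 13″ = 41.21667′; 3 + 41.21667/60 = 3.686944
  S → negative
  λ: 142° + 11/60 + 24.09/3600 = 142 + 0.183333 + 0.006692 = 142.190025
  W ⇒ negate
Point 5:
  Latitude: 61 + 17/60 + 4.47/3600 = 61.284575
  S ⇒ negate
  λ: 25′ + 56″ = 25.93333′; 124 + 25.93333/60 = 124.432222
  W → negative

1. 62.61275, 25.34919
2. 0.23556, -7.74222
3. 19.14611, -169.75944
4. -3.68694, -142.19003
5. -61.28458, -124.43222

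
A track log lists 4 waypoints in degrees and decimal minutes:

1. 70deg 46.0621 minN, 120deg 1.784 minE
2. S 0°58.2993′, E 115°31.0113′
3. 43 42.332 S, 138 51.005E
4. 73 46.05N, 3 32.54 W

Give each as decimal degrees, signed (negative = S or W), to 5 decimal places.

Point 1:
  Lat: 46.0621′ = 0.767702°; total 70.767702
  N ⇒ keep positive
  Lon: 120 + 1.784/60 = 120.029733
  E → positive
Point 2:
  Latitude: 0 + 58.2993/60 = 0.971655
  hemisphere S, so the sign is −
  Lon: 115 + 31.0113/60 = 115.516855
  E ⇒ keep positive
Point 3:
  Lat: 42.332′ = 0.705533°; total 43.705533
  hemisphere S, so the sign is −
  Lon: 51.005′ = 0.850083°; total 138.850083
  E ⇒ keep positive
Point 4:
  Lat: 73 + 46.05/60 = 73.767500
  N → positive
  Longitude: 32.54′ = 0.542333°; total 3.542333
  W → negative

1. 70.76770, 120.02973
2. -0.97166, 115.51686
3. -43.70553, 138.85008
4. 73.76750, -3.54233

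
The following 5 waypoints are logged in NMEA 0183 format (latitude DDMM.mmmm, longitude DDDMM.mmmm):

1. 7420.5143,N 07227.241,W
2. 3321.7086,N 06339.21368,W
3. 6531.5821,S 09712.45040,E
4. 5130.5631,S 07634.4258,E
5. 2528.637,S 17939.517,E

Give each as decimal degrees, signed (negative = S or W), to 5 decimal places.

1. 74.34191, -72.45402
2. 33.36181, -63.65356
3. -65.52637, 97.20751
4. -51.50939, 76.57376
5. -25.47728, 179.65862

Point 1:
  Lat: split at 2 digits → 74° and 20.5143′; 74 + 20.5143/60 = 74.341905
  N → positive
  Longitude: degrees = first 3 digits = 72, minutes = 27.241; 72 + 27.241/60 = 72.454017
  W → negative
Point 2:
  Latitude: degrees = first 2 digits = 33, minutes = 21.7086; 33 + 21.7086/60 = 33.361810
  N ⇒ keep positive
  Longitude: degrees = first 3 digits = 63, minutes = 39.21368; 63 + 39.21368/60 = 63.653561
  hemisphere W, so the sign is −
Point 3:
  φ: split at 2 digits → 65° and 31.5821′; 65 + 31.5821/60 = 65.526368
  hemisphere S, so the sign is −
  Longitude: degrees = first 3 digits = 97, minutes = 12.4504; 97 + 12.4504/60 = 97.207507
  E ⇒ keep positive
Point 4:
  φ: degrees = first 2 digits = 51, minutes = 30.5631; 51 + 30.5631/60 = 51.509385
  hemisphere S, so the sign is −
  λ: degrees = first 3 digits = 76, minutes = 34.4258; 76 + 34.4258/60 = 76.573763
  E ⇒ keep positive
Point 5:
  Latitude: degrees = first 2 digits = 25, minutes = 28.637; 25 + 28.637/60 = 25.477283
  hemisphere S, so the sign is −
  Lon: degrees = first 3 digits = 179, minutes = 39.517; 179 + 39.517/60 = 179.658617
  E → positive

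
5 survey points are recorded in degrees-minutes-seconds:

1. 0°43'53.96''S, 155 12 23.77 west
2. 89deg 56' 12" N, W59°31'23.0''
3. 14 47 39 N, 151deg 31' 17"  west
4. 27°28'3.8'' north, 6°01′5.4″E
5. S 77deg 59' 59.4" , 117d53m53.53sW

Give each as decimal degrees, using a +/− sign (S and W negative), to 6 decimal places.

1. -0.731656, -155.206603
2. 89.936667, -59.523056
3. 14.794167, -151.521389
4. 27.467722, 6.018167
5. -77.999833, -117.898203

Point 1:
  φ: 43′ + 53.96″ = 43.89933′; 0 + 43.89933/60 = 0.7316556
  S → negative
  λ: 155 + 12/60 + 23.77/3600 = 155.2066028
  hemisphere W, so the sign is −
Point 2:
  Latitude: 89 + 56/60 + 12/3600 = 89.9366667
  N → positive
  Lon: 31′ + 23″ = 31.38333′; 59 + 31.38333/60 = 59.5230556
  W → negative
Point 3:
  Latitude: 14 + 47/60 + 39/3600 = 14.7941667
  N ⇒ keep positive
  Lon: 31′ + 17″ = 31.28333′; 151 + 31.28333/60 = 151.5213889
  hemisphere W, so the sign is −
Point 4:
  Latitude: 27 + 28/60 + 3.8/3600 = 27.4677222
  N ⇒ keep positive
  Lon: 6° + 1/60 + 5.4/3600 = 6 + 0.016667 + 0.001500 = 6.0181667
  E → positive
Point 5:
  φ: 59′ + 59.4″ = 59.99000′; 77 + 59.99000/60 = 77.9998333
  S → negative
  λ: 117 + 53/60 + 53.53/3600 = 117.8982028
  hemisphere W, so the sign is −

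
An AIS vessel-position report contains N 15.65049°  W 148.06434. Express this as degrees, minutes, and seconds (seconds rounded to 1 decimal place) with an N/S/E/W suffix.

15°39′1.8″ N, 148°03′51.6″ W

Latitude: whole degrees 15; 39.02940′ → 39′ and 1.764″
λ: 0.064340° → 3.86040′; 0.86040 × 60 = 51.624″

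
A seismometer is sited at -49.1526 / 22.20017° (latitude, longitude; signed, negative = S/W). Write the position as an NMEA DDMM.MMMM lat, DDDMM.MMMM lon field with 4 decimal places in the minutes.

4909.1560,S / 02212.0102,E

Latitude is negative → S; |value| = 49.152600
Lat: fractional part 0.152600 → 9.156000 minutes
Longitude: fractional part 0.200170 → 12.010200 minutes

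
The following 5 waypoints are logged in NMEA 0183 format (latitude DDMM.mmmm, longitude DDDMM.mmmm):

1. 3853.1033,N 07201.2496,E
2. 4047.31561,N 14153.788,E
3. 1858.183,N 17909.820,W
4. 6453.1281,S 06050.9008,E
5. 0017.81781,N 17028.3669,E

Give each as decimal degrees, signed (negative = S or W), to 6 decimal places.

Point 1:
  φ: degrees = first 2 digits = 38, minutes = 53.1033; 38 + 53.1033/60 = 38.8850550
  N ⇒ keep positive
  Lon: split at 3 digits → 072° and 1.2496′; 72 + 1.2496/60 = 72.0208267
  E → positive
Point 2:
  φ: degrees = first 2 digits = 40, minutes = 47.31561; 40 + 47.31561/60 = 40.7885935
  N → positive
  λ: split at 3 digits → 141° and 53.788′; 141 + 53.788/60 = 141.8964667
  E → positive
Point 3:
  Latitude: degrees = first 2 digits = 18, minutes = 58.183; 18 + 58.183/60 = 18.9697167
  N ⇒ keep positive
  Lon: degrees = first 3 digits = 179, minutes = 9.82; 179 + 9.82/60 = 179.1636667
  W → negative
Point 4:
  φ: degrees = first 2 digits = 64, minutes = 53.1281; 64 + 53.1281/60 = 64.8854683
  S → negative
  Longitude: degrees = first 3 digits = 60, minutes = 50.9008; 60 + 50.9008/60 = 60.8483467
  E ⇒ keep positive
Point 5:
  Latitude: degrees = first 2 digits = 0, minutes = 17.81781; 0 + 17.81781/60 = 0.2969635
  N ⇒ keep positive
  Lon: degrees = first 3 digits = 170, minutes = 28.3669; 170 + 28.3669/60 = 170.4727817
  E ⇒ keep positive

1. 38.885055, 72.020827
2. 40.788594, 141.896467
3. 18.969717, -179.163667
4. -64.885468, 60.848347
5. 0.296964, 170.472782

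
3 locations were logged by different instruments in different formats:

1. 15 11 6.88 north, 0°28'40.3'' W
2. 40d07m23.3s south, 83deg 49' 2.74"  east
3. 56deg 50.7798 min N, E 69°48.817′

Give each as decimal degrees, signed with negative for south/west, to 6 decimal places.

1. 15.185244, -0.477861
2. -40.123139, 83.817428
3. 56.846330, 69.813617

Point 1:
  φ: 15 + 11/60 + 6.88/3600 = 15.1852444
  N ⇒ keep positive
  λ: 0° + 28/60 + 40.3/3600 = 0 + 0.466667 + 0.011194 = 0.4778611
  hemisphere W, so the sign is −
Point 2:
  φ: 40 + 7/60 + 23.3/3600 = 40.1231389
  S → negative
  Lon: 49′ + 2.74″ = 49.04567′; 83 + 49.04567/60 = 83.8174278
  E ⇒ keep positive
Point 3:
  φ: 50.7798′ = 0.846330°; total 56.8463300
  N → positive
  Lon: 48.817′ = 0.813617°; total 69.8136167
  E ⇒ keep positive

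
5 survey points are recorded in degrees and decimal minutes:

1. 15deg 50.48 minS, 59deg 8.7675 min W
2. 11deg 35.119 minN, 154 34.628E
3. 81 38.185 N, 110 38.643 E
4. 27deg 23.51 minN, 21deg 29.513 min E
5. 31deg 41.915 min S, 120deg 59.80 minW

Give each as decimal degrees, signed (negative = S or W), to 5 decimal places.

1. -15.84133, -59.14613
2. 11.58532, 154.57713
3. 81.63642, 110.64405
4. 27.39183, 21.49188
5. -31.69858, -120.99667

Point 1:
  Latitude: 15 + 50.48/60 = 15.841333
  hemisphere S, so the sign is −
  Longitude: 59 + 8.7675/60 = 59.146125
  W → negative
Point 2:
  Lat: 11 + 35.119/60 = 11.585317
  N ⇒ keep positive
  λ: 154 + 34.628/60 = 154.577133
  E → positive
Point 3:
  φ: 81 + 38.185/60 = 81.636417
  N ⇒ keep positive
  Lon: 38.643′ = 0.644050°; total 110.644050
  E → positive
Point 4:
  φ: 23.51′ = 0.391833°; total 27.391833
  N ⇒ keep positive
  λ: 21 + 29.513/60 = 21.491883
  E ⇒ keep positive
Point 5:
  Latitude: 41.915′ = 0.698583°; total 31.698583
  S ⇒ negate
  λ: 59.8′ = 0.996667°; total 120.996667
  W → negative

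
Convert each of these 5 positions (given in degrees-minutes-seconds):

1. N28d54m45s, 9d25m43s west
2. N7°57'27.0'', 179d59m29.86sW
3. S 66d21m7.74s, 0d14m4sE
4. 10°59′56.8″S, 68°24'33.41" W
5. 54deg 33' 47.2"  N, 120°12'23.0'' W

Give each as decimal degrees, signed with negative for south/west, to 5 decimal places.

1. 28.91250, -9.42861
2. 7.95750, -179.99163
3. -66.35215, 0.23444
4. -10.99911, -68.40928
5. 54.56311, -120.20639

Point 1:
  Latitude: 28 + 54/60 + 45/3600 = 28.912500
  N ⇒ keep positive
  Lon: 25′ + 43″ = 25.71667′; 9 + 25.71667/60 = 9.428611
  W ⇒ negate
Point 2:
  Lat: 7 + 57/60 + 27/3600 = 7.957500
  N ⇒ keep positive
  λ: 179° + 59/60 + 29.86/3600 = 179 + 0.983333 + 0.008294 = 179.991628
  hemisphere W, so the sign is −
Point 3:
  Lat: 21′ + 7.74″ = 21.12900′; 66 + 21.12900/60 = 66.352150
  S ⇒ negate
  Lon: 14′ + 4″ = 14.06667′; 0 + 14.06667/60 = 0.234444
  E → positive
Point 4:
  Lat: 10° + 59/60 + 56.8/3600 = 10 + 0.983333 + 0.015778 = 10.999111
  S ⇒ negate
  Longitude: 68 + 24/60 + 33.41/3600 = 68.409281
  W → negative
Point 5:
  φ: 54 + 33/60 + 47.2/3600 = 54.563111
  N → positive
  Lon: 120 + 12/60 + 23/3600 = 120.206389
  W → negative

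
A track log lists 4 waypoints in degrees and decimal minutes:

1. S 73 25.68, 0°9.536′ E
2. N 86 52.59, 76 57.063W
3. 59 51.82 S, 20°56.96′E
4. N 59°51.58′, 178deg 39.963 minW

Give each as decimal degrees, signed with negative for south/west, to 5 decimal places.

Point 1:
  φ: 73 + 25.68/60 = 73.428000
  S ⇒ negate
  Longitude: 0 + 9.536/60 = 0.158933
  E ⇒ keep positive
Point 2:
  Lat: 86 + 52.59/60 = 86.876500
  N → positive
  Lon: 76 + 57.063/60 = 76.951050
  W ⇒ negate
Point 3:
  φ: 51.82′ = 0.863667°; total 59.863667
  S ⇒ negate
  λ: 56.96′ = 0.949333°; total 20.949333
  E ⇒ keep positive
Point 4:
  φ: 51.58′ = 0.859667°; total 59.859667
  N ⇒ keep positive
  Longitude: 39.963′ = 0.666050°; total 178.666050
  hemisphere W, so the sign is −

1. -73.42800, 0.15893
2. 86.87650, -76.95105
3. -59.86367, 20.94933
4. 59.85967, -178.66605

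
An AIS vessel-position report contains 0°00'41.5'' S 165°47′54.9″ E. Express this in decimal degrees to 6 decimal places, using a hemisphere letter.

0.011528° S, 165.798583° E

φ: 0° + 0/60 + 41.5/3600 = 0 + 0.000000 + 0.011528 = 0.0115278
Longitude: 165° + 47/60 + 54.9/3600 = 165 + 0.783333 + 0.015250 = 165.7985833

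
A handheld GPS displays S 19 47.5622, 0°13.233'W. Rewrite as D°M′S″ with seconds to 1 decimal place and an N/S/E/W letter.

Lat: 47.56220′ → 47′ and 0.56220 × 60 = 33.732″
Longitude: fractional minutes 0.23300 × 60 = 13.980″

19°47′33.7″ S, 0°13′14.0″ W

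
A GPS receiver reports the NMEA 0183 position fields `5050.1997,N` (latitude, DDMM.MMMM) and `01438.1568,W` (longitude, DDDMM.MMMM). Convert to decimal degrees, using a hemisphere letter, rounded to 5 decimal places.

50.83666° N, 14.63595° W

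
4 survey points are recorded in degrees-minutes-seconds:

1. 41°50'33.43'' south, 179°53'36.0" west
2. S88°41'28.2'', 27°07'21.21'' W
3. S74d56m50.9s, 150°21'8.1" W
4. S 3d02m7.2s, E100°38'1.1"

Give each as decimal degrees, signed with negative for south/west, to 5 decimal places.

1. -41.84262, -179.89333
2. -88.69117, -27.12256
3. -74.94747, -150.35225
4. -3.03533, 100.63364

Point 1:
  Lat: 41° + 50/60 + 33.43/3600 = 41 + 0.833333 + 0.009286 = 41.842619
  S ⇒ negate
  Longitude: 179° + 53/60 + 36/3600 = 179 + 0.883333 + 0.010000 = 179.893333
  W → negative
Point 2:
  φ: 88° + 41/60 + 28.2/3600 = 88 + 0.683333 + 0.007833 = 88.691167
  S ⇒ negate
  Longitude: 7′ + 21.21″ = 7.35350′; 27 + 7.35350/60 = 27.122558
  W ⇒ negate
Point 3:
  Lat: 74° + 56/60 + 50.9/3600 = 74 + 0.933333 + 0.014139 = 74.947472
  S ⇒ negate
  Lon: 21′ + 8.1″ = 21.13500′; 150 + 21.13500/60 = 150.352250
  hemisphere W, so the sign is −
Point 4:
  Latitude: 2′ + 7.2″ = 2.12000′; 3 + 2.12000/60 = 3.035333
  S ⇒ negate
  λ: 100 + 38/60 + 1.1/3600 = 100.633639
  E → positive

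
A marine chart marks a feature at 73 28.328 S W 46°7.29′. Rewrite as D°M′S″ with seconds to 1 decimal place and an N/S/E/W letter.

73°28′19.7″ S, 46°07′17.4″ W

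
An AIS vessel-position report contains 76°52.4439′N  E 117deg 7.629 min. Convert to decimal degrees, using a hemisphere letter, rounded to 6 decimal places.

76.874065° N, 117.127150° E

Latitude: 52.4439′ = 0.874065°; total 76.8740650
Lon: 7.629′ = 0.127150°; total 117.1271500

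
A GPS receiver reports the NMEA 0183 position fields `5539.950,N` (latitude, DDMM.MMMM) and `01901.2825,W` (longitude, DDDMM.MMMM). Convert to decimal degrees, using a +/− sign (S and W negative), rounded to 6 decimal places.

55.665833, -19.021375

Lat: degrees = first 2 digits = 55, minutes = 39.95; 55 + 39.95/60 = 55.6658333
N ⇒ keep positive
λ: split at 3 digits → 019° and 1.2825′; 19 + 1.2825/60 = 19.0213750
hemisphere W, so the sign is −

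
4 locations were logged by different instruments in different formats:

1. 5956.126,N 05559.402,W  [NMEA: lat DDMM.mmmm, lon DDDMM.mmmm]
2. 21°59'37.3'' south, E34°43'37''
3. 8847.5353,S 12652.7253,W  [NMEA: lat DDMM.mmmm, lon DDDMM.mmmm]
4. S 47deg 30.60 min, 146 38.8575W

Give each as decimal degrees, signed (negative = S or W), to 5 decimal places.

Point 1:
  φ: split at 2 digits → 59° and 56.126′; 59 + 56.126/60 = 59.935433
  N → positive
  λ: split at 3 digits → 055° and 59.402′; 55 + 59.402/60 = 55.990033
  W → negative
Point 2:
  Lat: 59′ + 37.3″ = 59.62167′; 21 + 59.62167/60 = 21.993694
  hemisphere S, so the sign is −
  Lon: 34 + 43/60 + 37/3600 = 34.726944
  E → positive
Point 3:
  Lat: degrees = first 2 digits = 88, minutes = 47.5353; 88 + 47.5353/60 = 88.792255
  S ⇒ negate
  Longitude: split at 3 digits → 126° and 52.7253′; 126 + 52.7253/60 = 126.878755
  hemisphere W, so the sign is −
Point 4:
  Lat: 30.6′ = 0.510000°; total 47.510000
  hemisphere S, so the sign is −
  Lon: 38.8575′ = 0.647625°; total 146.647625
  W → negative

1. 59.93543, -55.99003
2. -21.99369, 34.72694
3. -88.79226, -126.87876
4. -47.51000, -146.64763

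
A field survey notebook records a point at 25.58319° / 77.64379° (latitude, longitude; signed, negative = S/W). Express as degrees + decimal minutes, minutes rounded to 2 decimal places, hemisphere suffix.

25° 34.99′ N, 77° 38.63′ E

Latitude: 25° + 0.583190 × 60 = 25° 34.9914′
λ: fractional part 0.643790 → 38.6274 minutes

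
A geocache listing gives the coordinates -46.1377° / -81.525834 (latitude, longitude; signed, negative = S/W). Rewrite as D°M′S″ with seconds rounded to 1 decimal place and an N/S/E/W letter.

46°08′15.7″ S, 81°31′33.0″ W

Latitude is negative → S; |value| = 46.137700
Latitude: 0.137700° → 8.26200′; 0.26200 × 60 = 15.720″
Longitude is negative → W; |value| = 81.525834
λ: 0.525834° → 31.55004′; 0.55004 × 60 = 33.002″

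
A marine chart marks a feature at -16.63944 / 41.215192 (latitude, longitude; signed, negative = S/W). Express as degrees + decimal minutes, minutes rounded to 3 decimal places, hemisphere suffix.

16° 38.366′ S, 41° 12.912′ E

Latitude is negative → S; |value| = 16.639440
Lat: 16° + 0.639440 × 60 = 16° 38.36640′
Longitude: minutes = (41.215192 − 41) × 60 = 12.91152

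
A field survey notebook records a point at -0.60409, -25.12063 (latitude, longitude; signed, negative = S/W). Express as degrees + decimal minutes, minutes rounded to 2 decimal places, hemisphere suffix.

0° 36.25′ S, 25° 7.24′ W

Latitude is negative → S; |value| = 0.604090
Lat: minutes = (0.604090 − 0) × 60 = 36.2454
Longitude is negative → W; |value| = 25.120630
λ: 25° + 0.120630 × 60 = 25° 7.2378′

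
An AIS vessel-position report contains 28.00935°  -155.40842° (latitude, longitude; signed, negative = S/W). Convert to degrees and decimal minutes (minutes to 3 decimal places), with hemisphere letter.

φ: minutes = (28.009350 − 28) × 60 = 0.56100
Longitude is negative → W; |value| = 155.408420
Lon: 155° + 0.408420 × 60 = 155° 24.50520′

28° 0.561′ N, 155° 24.505′ W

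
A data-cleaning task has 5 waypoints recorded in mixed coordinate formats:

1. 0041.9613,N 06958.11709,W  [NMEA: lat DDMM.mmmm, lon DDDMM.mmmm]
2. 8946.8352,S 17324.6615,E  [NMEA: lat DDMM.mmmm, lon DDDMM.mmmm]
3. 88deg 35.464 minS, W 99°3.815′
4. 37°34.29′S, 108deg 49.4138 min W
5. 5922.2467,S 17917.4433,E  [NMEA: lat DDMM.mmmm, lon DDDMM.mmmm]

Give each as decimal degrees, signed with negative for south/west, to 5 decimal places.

1. 0.69936, -69.96862
2. -89.78059, 173.41103
3. -88.59107, -99.06358
4. -37.57150, -108.82356
5. -59.37078, 179.29072

Point 1:
  Latitude: split at 2 digits → 00° and 41.9613′; 0 + 41.9613/60 = 0.699355
  N → positive
  Lon: degrees = first 3 digits = 69, minutes = 58.11709; 69 + 58.11709/60 = 69.968618
  W ⇒ negate
Point 2:
  φ: split at 2 digits → 89° and 46.8352′; 89 + 46.8352/60 = 89.780587
  S → negative
  λ: degrees = first 3 digits = 173, minutes = 24.6615; 173 + 24.6615/60 = 173.411025
  E ⇒ keep positive
Point 3:
  Latitude: 35.464′ = 0.591067°; total 88.591067
  S ⇒ negate
  Lon: 99 + 3.815/60 = 99.063583
  W ⇒ negate
Point 4:
  Lat: 34.29′ = 0.571500°; total 37.571500
  S ⇒ negate
  λ: 108 + 49.4138/60 = 108.823563
  W ⇒ negate
Point 5:
  Latitude: split at 2 digits → 59° and 22.2467′; 59 + 22.2467/60 = 59.370778
  hemisphere S, so the sign is −
  λ: degrees = first 3 digits = 179, minutes = 17.4433; 179 + 17.4433/60 = 179.290722
  E ⇒ keep positive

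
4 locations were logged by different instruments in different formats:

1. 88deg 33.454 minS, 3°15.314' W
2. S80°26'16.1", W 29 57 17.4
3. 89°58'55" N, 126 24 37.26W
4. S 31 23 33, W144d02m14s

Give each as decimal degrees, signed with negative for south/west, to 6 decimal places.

1. -88.557567, -3.255233
2. -80.437806, -29.954833
3. 89.981944, -126.410350
4. -31.392500, -144.037222

Point 1:
  Lat: 33.454′ = 0.557567°; total 88.5575667
  S → negative
  Longitude: 15.314′ = 0.255233°; total 3.2552333
  W ⇒ negate
Point 2:
  φ: 80° + 26/60 + 16.1/3600 = 80 + 0.433333 + 0.004472 = 80.4378056
  hemisphere S, so the sign is −
  Longitude: 57′ + 17.4″ = 57.29000′; 29 + 57.29000/60 = 29.9548333
  hemisphere W, so the sign is −
Point 3:
  φ: 89° + 58/60 + 55/3600 = 89 + 0.966667 + 0.015278 = 89.9819444
  N → positive
  Lon: 126 + 24/60 + 37.26/3600 = 126.4103500
  hemisphere W, so the sign is −
Point 4:
  Lat: 31° + 23/60 + 33/3600 = 31 + 0.383333 + 0.009167 = 31.3925000
  S ⇒ negate
  Lon: 144° + 2/60 + 14/3600 = 144 + 0.033333 + 0.003889 = 144.0372222
  W ⇒ negate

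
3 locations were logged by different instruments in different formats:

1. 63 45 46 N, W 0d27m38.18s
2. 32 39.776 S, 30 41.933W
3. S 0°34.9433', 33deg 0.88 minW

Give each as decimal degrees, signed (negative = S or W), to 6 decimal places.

Point 1:
  Latitude: 63 + 45/60 + 46/3600 = 63.7627778
  N → positive
  Longitude: 0 + 27/60 + 38.18/3600 = 0.4606056
  W ⇒ negate
Point 2:
  Latitude: 32 + 39.776/60 = 32.6629333
  S ⇒ negate
  λ: 41.933′ = 0.698883°; total 30.6988833
  hemisphere W, so the sign is −
Point 3:
  φ: 34.9433′ = 0.582388°; total 0.5823883
  hemisphere S, so the sign is −
  Longitude: 33 + 0.88/60 = 33.0146667
  W ⇒ negate

1. 63.762778, -0.460606
2. -32.662933, -30.698883
3. -0.582388, -33.014667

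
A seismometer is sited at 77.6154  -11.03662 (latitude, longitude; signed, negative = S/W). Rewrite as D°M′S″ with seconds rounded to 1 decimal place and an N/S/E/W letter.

Latitude: 0.615400° → 36.92400′; 0.92400 × 60 = 55.440″
Longitude is negative → W; |value| = 11.036620
Lon: 0.036620 × 60 = 2.19720′ → 2′, remainder × 60 = 11.832″

77°36′55.4″ N, 11°02′11.8″ W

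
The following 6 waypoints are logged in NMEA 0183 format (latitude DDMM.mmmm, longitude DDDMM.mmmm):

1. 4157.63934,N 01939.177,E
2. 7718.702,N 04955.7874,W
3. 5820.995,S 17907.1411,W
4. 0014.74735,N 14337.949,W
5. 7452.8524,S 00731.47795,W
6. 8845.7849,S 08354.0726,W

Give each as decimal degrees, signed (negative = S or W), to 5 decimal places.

Point 1:
  Lat: degrees = first 2 digits = 41, minutes = 57.63934; 41 + 57.63934/60 = 41.960656
  N → positive
  Lon: split at 3 digits → 019° and 39.177′; 19 + 39.177/60 = 19.652950
  E ⇒ keep positive
Point 2:
  Lat: split at 2 digits → 77° and 18.702′; 77 + 18.702/60 = 77.311700
  N ⇒ keep positive
  λ: split at 3 digits → 049° and 55.7874′; 49 + 55.7874/60 = 49.929790
  W ⇒ negate
Point 3:
  Lat: degrees = first 2 digits = 58, minutes = 20.995; 58 + 20.995/60 = 58.349917
  hemisphere S, so the sign is −
  Lon: split at 3 digits → 179° and 7.1411′; 179 + 7.1411/60 = 179.119018
  hemisphere W, so the sign is −
Point 4:
  Latitude: degrees = first 2 digits = 0, minutes = 14.74735; 0 + 14.74735/60 = 0.245789
  N → positive
  Lon: degrees = first 3 digits = 143, minutes = 37.949; 143 + 37.949/60 = 143.632483
  W ⇒ negate
Point 5:
  Lat: split at 2 digits → 74° and 52.8524′; 74 + 52.8524/60 = 74.880873
  hemisphere S, so the sign is −
  λ: split at 3 digits → 007° and 31.47795′; 7 + 31.47795/60 = 7.524633
  W → negative
Point 6:
  Latitude: degrees = first 2 digits = 88, minutes = 45.7849; 88 + 45.7849/60 = 88.763082
  S ⇒ negate
  λ: split at 3 digits → 083° and 54.0726′; 83 + 54.0726/60 = 83.901210
  hemisphere W, so the sign is −

1. 41.96066, 19.65295
2. 77.31170, -49.92979
3. -58.34992, -179.11902
4. 0.24579, -143.63248
5. -74.88087, -7.52463
6. -88.76308, -83.90121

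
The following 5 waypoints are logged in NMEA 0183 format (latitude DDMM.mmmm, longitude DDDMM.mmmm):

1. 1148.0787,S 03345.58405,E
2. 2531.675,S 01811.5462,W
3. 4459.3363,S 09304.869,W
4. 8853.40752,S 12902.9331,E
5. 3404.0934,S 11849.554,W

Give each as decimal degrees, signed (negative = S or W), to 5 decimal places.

1. -11.80131, 33.75973
2. -25.52792, -18.19244
3. -44.98894, -93.08115
4. -88.89013, 129.04889
5. -34.06822, -118.82590

Point 1:
  φ: degrees = first 2 digits = 11, minutes = 48.0787; 11 + 48.0787/60 = 11.801312
  hemisphere S, so the sign is −
  Lon: degrees = first 3 digits = 33, minutes = 45.58405; 33 + 45.58405/60 = 33.759734
  E → positive
Point 2:
  φ: degrees = first 2 digits = 25, minutes = 31.675; 25 + 31.675/60 = 25.527917
  hemisphere S, so the sign is −
  Longitude: degrees = first 3 digits = 18, minutes = 11.5462; 18 + 11.5462/60 = 18.192437
  W ⇒ negate
Point 3:
  Lat: split at 2 digits → 44° and 59.3363′; 44 + 59.3363/60 = 44.988938
  S ⇒ negate
  Longitude: degrees = first 3 digits = 93, minutes = 4.869; 93 + 4.869/60 = 93.081150
  W ⇒ negate
Point 4:
  Latitude: split at 2 digits → 88° and 53.40752′; 88 + 53.40752/60 = 88.890125
  S → negative
  Lon: split at 3 digits → 129° and 2.9331′; 129 + 2.9331/60 = 129.048885
  E → positive
Point 5:
  φ: split at 2 digits → 34° and 4.0934′; 34 + 4.0934/60 = 34.068223
  S → negative
  λ: split at 3 digits → 118° and 49.554′; 118 + 49.554/60 = 118.825900
  W ⇒ negate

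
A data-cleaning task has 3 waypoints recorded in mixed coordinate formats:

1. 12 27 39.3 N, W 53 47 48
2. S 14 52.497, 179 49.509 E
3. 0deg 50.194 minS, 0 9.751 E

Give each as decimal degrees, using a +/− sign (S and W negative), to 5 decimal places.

Point 1:
  φ: 12 + 27/60 + 39.3/3600 = 12.460917
  N → positive
  Longitude: 53° + 47/60 + 48/3600 = 53 + 0.783333 + 0.013333 = 53.796667
  W → negative
Point 2:
  Latitude: 52.497′ = 0.874950°; total 14.874950
  S ⇒ negate
  λ: 49.509′ = 0.825150°; total 179.825150
  E ⇒ keep positive
Point 3:
  φ: 50.194′ = 0.836567°; total 0.836567
  hemisphere S, so the sign is −
  λ: 9.751′ = 0.162517°; total 0.162517
  E ⇒ keep positive

1. 12.46092, -53.79667
2. -14.87495, 179.82515
3. -0.83657, 0.16252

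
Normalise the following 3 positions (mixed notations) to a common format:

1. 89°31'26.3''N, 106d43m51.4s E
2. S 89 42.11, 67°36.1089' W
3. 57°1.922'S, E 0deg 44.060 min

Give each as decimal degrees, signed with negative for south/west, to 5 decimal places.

1. 89.52397, 106.73094
2. -89.70183, -67.60182
3. -57.03203, 0.73433

Point 1:
  Lat: 89° + 31/60 + 26.3/3600 = 89 + 0.516667 + 0.007306 = 89.523972
  N → positive
  Longitude: 43′ + 51.4″ = 43.85667′; 106 + 43.85667/60 = 106.730944
  E → positive
Point 2:
  Lat: 89 + 42.11/60 = 89.701833
  S → negative
  Lon: 67 + 36.1089/60 = 67.601815
  W ⇒ negate
Point 3:
  Latitude: 1.922′ = 0.032033°; total 57.032033
  hemisphere S, so the sign is −
  λ: 0 + 44.06/60 = 0.734333
  E ⇒ keep positive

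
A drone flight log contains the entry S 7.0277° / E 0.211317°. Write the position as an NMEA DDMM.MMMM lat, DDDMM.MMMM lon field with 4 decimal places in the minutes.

0701.6620,S / 00012.6790,E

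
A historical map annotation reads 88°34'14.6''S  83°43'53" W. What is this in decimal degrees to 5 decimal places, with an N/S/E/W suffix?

88.57072° S, 83.73139° W

Latitude: 34′ + 14.6″ = 34.24333′; 88 + 34.24333/60 = 88.570722
Longitude: 43′ + 53″ = 43.88333′; 83 + 43.88333/60 = 83.731389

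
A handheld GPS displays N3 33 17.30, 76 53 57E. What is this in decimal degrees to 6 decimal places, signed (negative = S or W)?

3.554806, 76.899167

Latitude: 3 + 33/60 + 17.3/3600 = 3.5548056
N ⇒ keep positive
Longitude: 76° + 53/60 + 57/3600 = 76 + 0.883333 + 0.015833 = 76.8991667
E ⇒ keep positive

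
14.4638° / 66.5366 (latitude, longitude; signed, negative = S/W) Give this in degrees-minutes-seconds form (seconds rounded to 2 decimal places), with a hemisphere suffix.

Latitude: 0.463800 × 60 = 27.82800′ → 27′, remainder × 60 = 49.6800″
λ: 0.536600 × 60 = 32.19600′ → 32′, remainder × 60 = 11.7600″

14°27′49.68″ N, 66°32′11.76″ E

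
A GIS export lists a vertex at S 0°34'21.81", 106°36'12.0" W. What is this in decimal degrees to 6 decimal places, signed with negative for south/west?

Lat: 0° + 34/60 + 21.81/3600 = 0 + 0.566667 + 0.006058 = 0.5727250
hemisphere S, so the sign is −
λ: 106 + 36/60 + 12/3600 = 106.6033333
W → negative

-0.572725, -106.603333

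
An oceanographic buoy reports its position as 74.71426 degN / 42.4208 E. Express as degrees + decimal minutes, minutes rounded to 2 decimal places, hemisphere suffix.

Lat: fractional part 0.714260 → 42.8556 minutes
Longitude: fractional part 0.420800 → 25.2480 minutes

74° 42.86′ N, 42° 25.25′ E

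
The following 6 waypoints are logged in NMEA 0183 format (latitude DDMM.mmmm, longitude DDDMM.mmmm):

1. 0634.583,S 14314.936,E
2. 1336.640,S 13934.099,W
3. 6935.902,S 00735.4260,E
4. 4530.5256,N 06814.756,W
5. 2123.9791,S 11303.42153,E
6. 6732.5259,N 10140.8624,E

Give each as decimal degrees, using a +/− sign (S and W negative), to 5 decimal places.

Point 1:
  Lat: split at 2 digits → 06° and 34.583′; 6 + 34.583/60 = 6.576383
  hemisphere S, so the sign is −
  Longitude: degrees = first 3 digits = 143, minutes = 14.936; 143 + 14.936/60 = 143.248933
  E ⇒ keep positive
Point 2:
  φ: degrees = first 2 digits = 13, minutes = 36.64; 13 + 36.64/60 = 13.610667
  hemisphere S, so the sign is −
  λ: split at 3 digits → 139° and 34.099′; 139 + 34.099/60 = 139.568317
  hemisphere W, so the sign is −
Point 3:
  φ: degrees = first 2 digits = 69, minutes = 35.902; 69 + 35.902/60 = 69.598367
  S ⇒ negate
  Longitude: split at 3 digits → 007° and 35.426′; 7 + 35.426/60 = 7.590433
  E → positive
Point 4:
  Lat: degrees = first 2 digits = 45, minutes = 30.5256; 45 + 30.5256/60 = 45.508760
  N ⇒ keep positive
  Lon: degrees = first 3 digits = 68, minutes = 14.756; 68 + 14.756/60 = 68.245933
  hemisphere W, so the sign is −
Point 5:
  Lat: split at 2 digits → 21° and 23.9791′; 21 + 23.9791/60 = 21.399652
  hemisphere S, so the sign is −
  Lon: degrees = first 3 digits = 113, minutes = 3.42153; 113 + 3.42153/60 = 113.057026
  E → positive
Point 6:
  Latitude: split at 2 digits → 67° and 32.5259′; 67 + 32.5259/60 = 67.542098
  N → positive
  λ: degrees = first 3 digits = 101, minutes = 40.8624; 101 + 40.8624/60 = 101.681040
  E → positive

1. -6.57638, 143.24893
2. -13.61067, -139.56832
3. -69.59837, 7.59043
4. 45.50876, -68.24593
5. -21.39965, 113.05703
6. 67.54210, 101.68104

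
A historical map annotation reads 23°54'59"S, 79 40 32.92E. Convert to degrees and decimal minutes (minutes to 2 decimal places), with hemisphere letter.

23° 54.98′ S, 79° 40.55′ E

Lat: 54 + 59/60 = 54.9833′
λ: seconds/60 = 0.54867; minutes = 40 + 0.54867 = 40.5487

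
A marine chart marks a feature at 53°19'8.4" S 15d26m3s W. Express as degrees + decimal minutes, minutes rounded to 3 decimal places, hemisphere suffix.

Latitude: 19 + 8.4/60 = 19.14000′
Longitude: 26 + 3/60 = 26.05000′

53° 19.140′ S, 15° 26.050′ W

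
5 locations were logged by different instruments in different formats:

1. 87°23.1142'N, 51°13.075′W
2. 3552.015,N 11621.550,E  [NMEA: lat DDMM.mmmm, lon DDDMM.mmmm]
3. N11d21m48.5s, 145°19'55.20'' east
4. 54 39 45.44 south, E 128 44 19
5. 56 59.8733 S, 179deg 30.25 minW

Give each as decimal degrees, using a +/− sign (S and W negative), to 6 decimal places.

1. 87.385237, -51.217917
2. 35.866917, 116.359167
3. 11.363472, 145.332000
4. -54.662622, 128.738611
5. -56.997888, -179.504167

Point 1:
  Latitude: 87 + 23.1142/60 = 87.3852367
  N → positive
  Longitude: 51 + 13.075/60 = 51.2179167
  W ⇒ negate
Point 2:
  Latitude: split at 2 digits → 35° and 52.015′; 35 + 52.015/60 = 35.8669167
  N ⇒ keep positive
  λ: degrees = first 3 digits = 116, minutes = 21.55; 116 + 21.55/60 = 116.3591667
  E → positive
Point 3:
  Lat: 11° + 21/60 + 48.5/3600 = 11 + 0.350000 + 0.013472 = 11.3634722
  N ⇒ keep positive
  Longitude: 145 + 19/60 + 55.2/3600 = 145.3320000
  E ⇒ keep positive
Point 4:
  Lat: 54° + 39/60 + 45.44/3600 = 54 + 0.650000 + 0.012622 = 54.6626222
  S ⇒ negate
  λ: 44′ + 19″ = 44.31667′; 128 + 44.31667/60 = 128.7386111
  E → positive
Point 5:
  Lat: 59.8733′ = 0.997888°; total 56.9978883
  S ⇒ negate
  λ: 179 + 30.25/60 = 179.5041667
  hemisphere W, so the sign is −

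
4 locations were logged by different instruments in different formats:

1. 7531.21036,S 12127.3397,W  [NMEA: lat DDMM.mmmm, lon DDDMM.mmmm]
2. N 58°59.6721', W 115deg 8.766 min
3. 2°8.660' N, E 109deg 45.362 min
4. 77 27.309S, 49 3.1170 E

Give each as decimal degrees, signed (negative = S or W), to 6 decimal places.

1. -75.520173, -121.455662
2. 58.994535, -115.146100
3. 2.144333, 109.756033
4. -77.455150, 49.051950

Point 1:
  Latitude: degrees = first 2 digits = 75, minutes = 31.21036; 75 + 31.21036/60 = 75.5201727
  hemisphere S, so the sign is −
  Lon: split at 3 digits → 121° and 27.3397′; 121 + 27.3397/60 = 121.4556617
  W ⇒ negate
Point 2:
  Latitude: 58 + 59.6721/60 = 58.9945350
  N → positive
  Longitude: 8.766′ = 0.146100°; total 115.1461000
  W ⇒ negate
Point 3:
  Latitude: 2 + 8.66/60 = 2.1443333
  N ⇒ keep positive
  λ: 109 + 45.362/60 = 109.7560333
  E ⇒ keep positive
Point 4:
  Lat: 27.309′ = 0.455150°; total 77.4551500
  S ⇒ negate
  λ: 3.117′ = 0.051950°; total 49.0519500
  E → positive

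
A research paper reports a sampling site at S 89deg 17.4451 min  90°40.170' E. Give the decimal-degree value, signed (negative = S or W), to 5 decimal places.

Lat: 89 + 17.4451/60 = 89.290752
S ⇒ negate
λ: 90 + 40.17/60 = 90.669500
E ⇒ keep positive

-89.29075, 90.66950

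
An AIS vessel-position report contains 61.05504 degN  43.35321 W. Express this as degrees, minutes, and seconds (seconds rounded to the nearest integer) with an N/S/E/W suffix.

61°03′18″ N, 43°21′12″ W

Lat: 0.055040 × 60 = 3.30240′ → 3′, remainder × 60 = 18.14″
Lon: whole degrees 43; 21.19260′ → 21′ and 11.56″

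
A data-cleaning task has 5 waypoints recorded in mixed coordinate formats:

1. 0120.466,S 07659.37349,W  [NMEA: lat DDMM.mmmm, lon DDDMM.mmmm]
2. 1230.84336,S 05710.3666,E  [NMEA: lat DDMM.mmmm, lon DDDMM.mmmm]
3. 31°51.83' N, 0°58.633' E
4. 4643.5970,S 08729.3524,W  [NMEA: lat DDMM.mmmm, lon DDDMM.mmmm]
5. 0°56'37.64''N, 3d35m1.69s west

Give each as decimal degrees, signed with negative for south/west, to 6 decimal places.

1. -1.341100, -76.989558
2. -12.514056, 57.172777
3. 31.863833, 0.977217
4. -46.726617, -87.489207
5. 0.943789, -3.583803

Point 1:
  Lat: split at 2 digits → 01° and 20.466′; 1 + 20.466/60 = 1.3411000
  hemisphere S, so the sign is −
  λ: degrees = first 3 digits = 76, minutes = 59.37349; 76 + 59.37349/60 = 76.9895582
  W ⇒ negate
Point 2:
  Latitude: degrees = first 2 digits = 12, minutes = 30.84336; 12 + 30.84336/60 = 12.5140560
  S ⇒ negate
  λ: split at 3 digits → 057° and 10.3666′; 57 + 10.3666/60 = 57.1727767
  E → positive
Point 3:
  φ: 31 + 51.83/60 = 31.8638333
  N ⇒ keep positive
  Lon: 58.633′ = 0.977217°; total 0.9772167
  E ⇒ keep positive
Point 4:
  φ: split at 2 digits → 46° and 43.597′; 46 + 43.597/60 = 46.7266167
  hemisphere S, so the sign is −
  Lon: split at 3 digits → 087° and 29.3524′; 87 + 29.3524/60 = 87.4892067
  W → negative
Point 5:
  Lat: 0 + 56/60 + 37.64/3600 = 0.9437889
  N → positive
  Longitude: 3 + 35/60 + 1.69/3600 = 3.5838028
  W → negative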